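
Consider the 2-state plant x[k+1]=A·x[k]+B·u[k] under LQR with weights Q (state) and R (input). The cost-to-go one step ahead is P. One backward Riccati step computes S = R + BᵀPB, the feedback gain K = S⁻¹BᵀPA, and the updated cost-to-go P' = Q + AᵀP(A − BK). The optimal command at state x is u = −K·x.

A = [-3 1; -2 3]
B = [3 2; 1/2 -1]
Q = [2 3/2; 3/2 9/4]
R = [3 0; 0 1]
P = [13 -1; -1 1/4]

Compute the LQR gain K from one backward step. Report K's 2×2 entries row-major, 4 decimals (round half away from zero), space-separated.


-0.5368 0.2886 -0.5873 -0.0489

BᵀP = [38.5000 -2.8750; 27.0000 -2.2500]
S = R + BᵀPB = [3 0; 0 1] + [114.0625 79.8750; 79.8750 56.2500] = [117.0625 79.8750; 79.8750 57.2500]
BᵀPA = [-109.7500 29.8750; -76.5000 20.2500]
K = S⁻¹·BᵀPA = [-0.5368 0.2886; -0.5873 -0.0489]
A−BK = [-0.2150 0.2321; -2.3189 2.8068]
AᵀP(A−BK) = [2.1575 -1.5702; -1.5702 1.6191]
P' = Q + AᵀP(A−BK) = [4.1575 -0.0702; -0.0702 3.8691]
tr(P') = 8.0267


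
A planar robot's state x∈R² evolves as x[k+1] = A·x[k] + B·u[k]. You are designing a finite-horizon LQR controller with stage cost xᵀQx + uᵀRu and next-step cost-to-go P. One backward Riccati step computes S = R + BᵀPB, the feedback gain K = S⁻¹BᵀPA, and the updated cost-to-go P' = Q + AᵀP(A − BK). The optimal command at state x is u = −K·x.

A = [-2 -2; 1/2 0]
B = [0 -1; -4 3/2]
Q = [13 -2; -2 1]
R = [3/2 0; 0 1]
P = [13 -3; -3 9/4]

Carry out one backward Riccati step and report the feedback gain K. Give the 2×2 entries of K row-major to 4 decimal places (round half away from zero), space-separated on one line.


0.4327 0.5446 1.7540 1.7421

BᵀP = [12.0000 -9.0000; -17.5000 6.3750]
S = R + BᵀPB = [3/2 0; 0 1] + [36.0000 -25.5000; -25.5000 27.0625] = [37.5000 -25.5000; -25.5000 28.0625]
BᵀPA = [-28.5000 -24.0000; 38.1875 35.0000]
K = S⁻¹·BᵀPA = [0.4327 0.5446; 1.7540 1.7421]
A−BK = [-0.2460 -0.2579; -0.4001 -0.4346]
AᵀP(A−BK) = [3.9137 3.9949; 3.9949 4.0970]
P' = Q + AᵀP(A−BK) = [16.9137 1.9949; 1.9949 5.0970]
tr(P') = 22.0107


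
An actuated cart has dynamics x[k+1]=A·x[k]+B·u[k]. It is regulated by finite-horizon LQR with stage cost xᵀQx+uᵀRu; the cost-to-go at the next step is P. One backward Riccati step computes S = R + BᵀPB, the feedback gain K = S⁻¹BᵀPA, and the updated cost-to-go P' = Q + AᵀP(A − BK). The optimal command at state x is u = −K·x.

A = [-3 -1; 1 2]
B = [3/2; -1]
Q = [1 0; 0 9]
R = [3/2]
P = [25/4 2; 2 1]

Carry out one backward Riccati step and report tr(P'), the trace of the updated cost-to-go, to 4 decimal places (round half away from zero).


BᵀP = [7.3750 2.0000]
S = R + BᵀPB = [3/2] + [9.0625] = [10.5625]
BᵀPA = [-20.1250 -3.3750]
K = S⁻¹·BᵀPA = [-1.9053 -0.3195]
A−BK = [-0.1420 -0.5207; -0.9053 1.6805]
AᵀP(A−BK) = [6.9053 0.3195; 0.3195 1.1716]
P' = Q + AᵀP(A−BK) = [7.9053 0.3195; 0.3195 10.1716]
tr(P') = 18.0769

18.0769


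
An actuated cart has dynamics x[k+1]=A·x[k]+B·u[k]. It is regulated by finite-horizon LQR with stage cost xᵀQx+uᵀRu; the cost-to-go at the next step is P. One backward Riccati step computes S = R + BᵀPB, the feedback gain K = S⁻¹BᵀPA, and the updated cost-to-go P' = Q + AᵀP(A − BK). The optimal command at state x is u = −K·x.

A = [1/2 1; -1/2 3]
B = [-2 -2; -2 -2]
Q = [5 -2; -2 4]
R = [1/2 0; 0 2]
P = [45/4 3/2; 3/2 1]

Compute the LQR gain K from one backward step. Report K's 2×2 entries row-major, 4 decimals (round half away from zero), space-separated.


BᵀP = [-25.5000 -5.0000; -25.5000 -5.0000]
S = R + BᵀPB = [1/2 0; 0 2] + [61.0000 61.0000; 61.0000 61.0000] = [61.5000 61.0000; 61.0000 63.0000]
BᵀPA = [-10.2500 -40.5000; -10.2500 -40.5000]
K = S⁻¹·BᵀPA = [-0.1336 -0.5277; -0.0334 -0.1319]
A−BK = [0.1661 -0.3192; -0.8339 1.6808]
AᵀP(A−BK) = [0.6014 -1.1360; -1.1360 2.5358]
P' = Q + AᵀP(A−BK) = [5.6014 -3.1360; -3.1360 6.5358]
tr(P') = 12.1372

-0.1336 -0.5277 -0.0334 -0.1319


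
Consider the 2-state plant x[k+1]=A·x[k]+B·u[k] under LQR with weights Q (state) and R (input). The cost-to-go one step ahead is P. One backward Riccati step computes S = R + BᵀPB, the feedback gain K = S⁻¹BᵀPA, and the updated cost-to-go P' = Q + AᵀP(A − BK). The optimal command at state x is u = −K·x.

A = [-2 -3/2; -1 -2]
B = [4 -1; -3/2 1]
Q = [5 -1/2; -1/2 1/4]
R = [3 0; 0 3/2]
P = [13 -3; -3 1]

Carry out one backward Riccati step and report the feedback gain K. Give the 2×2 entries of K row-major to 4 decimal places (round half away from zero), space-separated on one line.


-0.3906 -0.2651 0.0305 -0.1188

BᵀP = [56.5000 -13.5000; -16.0000 4.0000]
S = R + BᵀPB = [3 0; 0 3/2] + [246.2500 -70.0000; -70.0000 20.0000] = [249.2500 -70.0000; -70.0000 21.5000]
BᵀPA = [-99.5000 -57.7500; 28.0000 16.0000]
K = S⁻¹·BᵀPA = [-0.3906 -0.2651; 0.0305 -0.1188]
A−BK = [-0.4070 -0.5586; -1.6165 -2.2788]
AᵀP(A−BK) = [1.2781 1.4530; 1.4530 1.8436]
P' = Q + AᵀP(A−BK) = [6.2781 0.9530; 0.9530 2.0936]
tr(P') = 8.3718


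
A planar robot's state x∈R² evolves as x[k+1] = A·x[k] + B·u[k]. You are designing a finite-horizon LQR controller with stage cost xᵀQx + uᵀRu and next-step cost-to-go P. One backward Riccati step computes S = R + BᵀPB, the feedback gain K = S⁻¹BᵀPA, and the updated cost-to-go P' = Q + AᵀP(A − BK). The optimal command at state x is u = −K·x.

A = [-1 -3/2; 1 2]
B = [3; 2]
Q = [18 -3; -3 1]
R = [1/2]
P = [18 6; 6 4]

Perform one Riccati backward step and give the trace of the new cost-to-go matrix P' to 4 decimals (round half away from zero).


34.2944

BᵀP = [66.0000 26.0000]
S = R + BᵀPB = [1/2] + [250.0000] = [250.5000]
BᵀPA = [-40.0000 -47.0000]
K = S⁻¹·BᵀPA = [-0.1597 -0.1876]
A−BK = [-0.5210 -0.9371; 1.3194 2.3752]
AᵀP(A−BK) = [3.6128 6.4950; 6.4950 11.6816]
P' = Q + AᵀP(A−BK) = [21.6128 3.4950; 3.4950 12.6816]
tr(P') = 34.2944


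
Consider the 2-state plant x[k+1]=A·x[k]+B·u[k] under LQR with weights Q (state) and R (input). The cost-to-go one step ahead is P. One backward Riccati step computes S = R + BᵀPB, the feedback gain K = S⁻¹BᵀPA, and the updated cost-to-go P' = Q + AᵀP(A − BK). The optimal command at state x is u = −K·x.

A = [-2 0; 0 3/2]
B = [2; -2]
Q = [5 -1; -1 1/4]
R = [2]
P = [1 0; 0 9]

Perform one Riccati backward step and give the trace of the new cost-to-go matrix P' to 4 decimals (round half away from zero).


BᵀP = [2.0000 -18.0000]
S = R + BᵀPB = [2] + [40.0000] = [42.0000]
BᵀPA = [-4.0000 -27.0000]
K = S⁻¹·BᵀPA = [-0.0952 -0.6429]
A−BK = [-1.8095 1.2857; -0.1905 0.2143]
AᵀP(A−BK) = [3.6190 -2.5714; -2.5714 2.8929]
P' = Q + AᵀP(A−BK) = [8.6190 -3.5714; -3.5714 3.1429]
tr(P') = 11.7619

11.7619


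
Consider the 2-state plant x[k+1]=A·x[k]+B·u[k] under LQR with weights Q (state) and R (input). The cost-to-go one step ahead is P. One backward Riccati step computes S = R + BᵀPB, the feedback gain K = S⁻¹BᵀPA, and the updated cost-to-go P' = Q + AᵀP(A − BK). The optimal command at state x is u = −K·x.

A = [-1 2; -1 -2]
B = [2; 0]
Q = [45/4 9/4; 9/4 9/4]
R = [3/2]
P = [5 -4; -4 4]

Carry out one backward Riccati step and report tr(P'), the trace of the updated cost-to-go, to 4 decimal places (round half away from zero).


BᵀP = [10.0000 -8.0000]
S = R + BᵀPB = [3/2] + [20.0000] = [21.5000]
BᵀPA = [-2.0000 36.0000]
K = S⁻¹·BᵀPA = [-0.0930 1.6744]
A−BK = [-0.8140 -1.3488; -1.0000 -2.0000]
AᵀP(A−BK) = [0.8140 1.3488; 1.3488 7.7209]
P' = Q + AᵀP(A−BK) = [12.0640 3.5988; 3.5988 9.9709]
tr(P') = 22.0349

22.0349


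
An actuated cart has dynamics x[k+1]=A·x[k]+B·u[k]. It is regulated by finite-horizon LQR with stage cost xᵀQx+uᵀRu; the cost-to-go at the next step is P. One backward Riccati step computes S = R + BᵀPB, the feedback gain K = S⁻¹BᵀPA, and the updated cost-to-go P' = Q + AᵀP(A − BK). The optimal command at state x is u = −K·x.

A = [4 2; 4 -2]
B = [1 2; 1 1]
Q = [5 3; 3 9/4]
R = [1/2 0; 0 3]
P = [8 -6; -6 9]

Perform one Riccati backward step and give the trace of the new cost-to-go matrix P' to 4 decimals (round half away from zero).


BᵀP = [2.0000 3.0000; 10.0000 -3.0000]
S = R + BᵀPB = [1/2 0; 0 3] + [5.0000 7.0000; 7.0000 17.0000] = [5.5000 7.0000; 7.0000 20.0000]
BᵀPA = [20.0000 -2.0000; 28.0000 26.0000]
K = S⁻¹·BᵀPA = [3.3443 -3.6393; 0.2295 2.5738]
A−BK = [0.1967 0.4918; 0.4262 -0.9344]
AᵀP(A−BK) = [6.6885 -7.2787; -7.2787 41.8033]
P' = Q + AᵀP(A−BK) = [11.6885 -4.2787; -4.2787 44.0533]
tr(P') = 55.7418

55.7418


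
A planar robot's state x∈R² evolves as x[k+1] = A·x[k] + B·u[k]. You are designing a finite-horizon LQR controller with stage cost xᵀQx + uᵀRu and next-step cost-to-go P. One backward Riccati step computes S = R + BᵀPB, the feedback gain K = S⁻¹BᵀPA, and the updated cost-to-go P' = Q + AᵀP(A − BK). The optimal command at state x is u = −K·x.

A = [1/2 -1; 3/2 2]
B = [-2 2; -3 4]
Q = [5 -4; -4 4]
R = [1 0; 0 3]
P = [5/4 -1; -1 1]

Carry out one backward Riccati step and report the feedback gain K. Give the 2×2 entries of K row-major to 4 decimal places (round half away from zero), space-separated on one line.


-0.2167 -0.2333 0.2000 0.6000

BᵀP = [0.5000 -1.0000; -1.5000 2.0000]
S = R + BᵀPB = [1 0; 0 3] + [2.0000 -3.0000; -3.0000 5.0000] = [3.0000 -3.0000; -3.0000 8.0000]
BᵀPA = [-1.2500 -2.5000; 2.2500 5.5000]
K = S⁻¹·BᵀPA = [-0.2167 -0.2333; 0.2000 0.6000]
A−BK = [-0.3333 -2.6667; 0.0500 -1.1000]
AᵀP(A−BK) = [0.3417 1.2333; 1.2333 5.3667]
P' = Q + AᵀP(A−BK) = [5.3417 -2.7667; -2.7667 9.3667]
tr(P') = 14.7083


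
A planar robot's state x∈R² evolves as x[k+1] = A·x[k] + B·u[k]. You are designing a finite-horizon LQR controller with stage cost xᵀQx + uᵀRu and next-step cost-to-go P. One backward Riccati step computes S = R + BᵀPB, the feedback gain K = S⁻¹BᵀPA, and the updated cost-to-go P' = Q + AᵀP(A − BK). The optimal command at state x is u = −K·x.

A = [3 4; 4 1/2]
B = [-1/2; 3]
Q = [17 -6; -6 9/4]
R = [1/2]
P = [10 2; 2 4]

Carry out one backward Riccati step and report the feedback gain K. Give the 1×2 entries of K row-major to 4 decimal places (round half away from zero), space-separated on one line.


BᵀP = [1.0000 11.0000]
S = R + BᵀPB = [1/2] + [32.5000] = [33.0000]
BᵀPA = [47.0000 9.5000]
K = S⁻¹·BᵀPA = [1.4242 0.2879]
A−BK = [3.7121 4.1439; -0.2727 -0.3636]
AᵀP(A−BK) = [135.0606 149.4697; 149.4697 166.2652]
P' = Q + AᵀP(A−BK) = [152.0606 143.4697; 143.4697 168.5152]
tr(P') = 320.5758

1.4242 0.2879


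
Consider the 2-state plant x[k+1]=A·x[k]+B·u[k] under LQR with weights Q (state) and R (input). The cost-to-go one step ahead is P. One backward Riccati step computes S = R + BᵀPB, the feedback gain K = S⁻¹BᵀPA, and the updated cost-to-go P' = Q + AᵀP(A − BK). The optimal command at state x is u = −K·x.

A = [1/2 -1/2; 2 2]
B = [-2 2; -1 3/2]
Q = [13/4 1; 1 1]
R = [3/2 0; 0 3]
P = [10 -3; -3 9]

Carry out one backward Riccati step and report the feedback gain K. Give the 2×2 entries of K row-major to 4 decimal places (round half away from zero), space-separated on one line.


BᵀP = [-17.0000 -3.0000; 15.5000 7.5000]
S = R + BᵀPB = [3/2 0; 0 3] + [37.0000 -38.5000; -38.5000 42.2500] = [38.5000 -38.5000; -38.5000 45.2500]
BᵀPA = [-14.5000 2.5000; 22.7500 7.2500]
K = S⁻¹·BᵀPA = [0.8456 1.5094; 1.2222 1.4444]
A−BK = [-0.2532 -0.3701; 1.0123 1.3427]
AᵀP(A−BK) = [16.9556 22.5249; 22.5249 30.2543]
P' = Q + AᵀP(A−BK) = [20.2056 23.5249; 23.5249 31.2543]
tr(P') = 51.4600

0.8456 1.5094 1.2222 1.4444


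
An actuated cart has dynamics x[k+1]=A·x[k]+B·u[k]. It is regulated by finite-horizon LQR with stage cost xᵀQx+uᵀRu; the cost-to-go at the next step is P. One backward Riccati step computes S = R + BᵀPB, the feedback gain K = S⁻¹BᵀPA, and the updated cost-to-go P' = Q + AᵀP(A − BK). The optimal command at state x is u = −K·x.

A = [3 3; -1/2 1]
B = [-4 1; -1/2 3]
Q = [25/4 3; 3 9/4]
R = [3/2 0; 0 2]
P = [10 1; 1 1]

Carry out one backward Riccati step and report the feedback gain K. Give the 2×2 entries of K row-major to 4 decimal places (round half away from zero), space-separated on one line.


-0.7835 -0.6926 -0.1967 0.2073

BᵀP = [-40.5000 -4.5000; 13.0000 4.0000]
S = R + BᵀPB = [3/2 0; 0 2] + [164.2500 -54.0000; -54.0000 25.0000] = [165.7500 -54.0000; -54.0000 27.0000]
BᵀPA = [-119.2500 -126.0000; 37.0000 43.0000]
K = S⁻¹·BᵀPA = [-0.7835 -0.6926; -0.1967 0.2073]
A−BK = [0.0625 0.0221; -0.3016 0.0317]
AᵀP(A−BK) = [1.0907 0.7321; 0.7321 0.8129]
P' = Q + AᵀP(A−BK) = [7.3407 3.7321; 3.7321 3.0629]
tr(P') = 10.4036


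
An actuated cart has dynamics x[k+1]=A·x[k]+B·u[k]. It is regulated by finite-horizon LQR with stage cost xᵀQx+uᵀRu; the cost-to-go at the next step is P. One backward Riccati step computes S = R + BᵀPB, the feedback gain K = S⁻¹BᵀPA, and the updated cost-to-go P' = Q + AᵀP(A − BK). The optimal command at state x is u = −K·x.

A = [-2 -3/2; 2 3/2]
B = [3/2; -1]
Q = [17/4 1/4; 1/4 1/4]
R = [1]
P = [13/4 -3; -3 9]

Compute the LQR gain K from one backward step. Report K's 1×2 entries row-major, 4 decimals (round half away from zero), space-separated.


-1.6247 -1.2185

BᵀP = [7.8750 -13.5000]
S = R + BᵀPB = [1] + [25.3125] = [26.3125]
BᵀPA = [-42.7500 -32.0625]
K = S⁻¹·BᵀPA = [-1.6247 -1.2185]
A−BK = [0.4371 0.3278; 0.3753 0.2815]
AᵀP(A−BK) = [3.5439 2.6580; 2.6580 1.9935]
P' = Q + AᵀP(A−BK) = [7.7939 2.9080; 2.9080 2.2435]
tr(P') = 10.0374


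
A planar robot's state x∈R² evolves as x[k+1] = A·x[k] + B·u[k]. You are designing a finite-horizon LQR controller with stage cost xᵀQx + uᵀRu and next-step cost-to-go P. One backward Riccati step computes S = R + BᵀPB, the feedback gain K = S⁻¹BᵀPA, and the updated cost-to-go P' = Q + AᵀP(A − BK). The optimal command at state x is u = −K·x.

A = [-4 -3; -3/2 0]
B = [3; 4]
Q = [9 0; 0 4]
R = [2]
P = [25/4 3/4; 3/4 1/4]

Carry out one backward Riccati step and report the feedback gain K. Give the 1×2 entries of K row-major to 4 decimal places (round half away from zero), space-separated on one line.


BᵀP = [21.7500 3.2500]
S = R + BᵀPB = [2] + [78.2500] = [80.2500]
BᵀPA = [-91.8750 -65.2500]
K = S⁻¹·BᵀPA = [-1.1449 -0.8131]
A−BK = [-0.5654 -0.5607; 3.0794 3.2523]
AᵀP(A−BK) = [4.3785 3.6729; 3.6729 3.1963]
P' = Q + AᵀP(A−BK) = [13.3785 3.6729; 3.6729 7.1963]
tr(P') = 20.5748

-1.1449 -0.8131


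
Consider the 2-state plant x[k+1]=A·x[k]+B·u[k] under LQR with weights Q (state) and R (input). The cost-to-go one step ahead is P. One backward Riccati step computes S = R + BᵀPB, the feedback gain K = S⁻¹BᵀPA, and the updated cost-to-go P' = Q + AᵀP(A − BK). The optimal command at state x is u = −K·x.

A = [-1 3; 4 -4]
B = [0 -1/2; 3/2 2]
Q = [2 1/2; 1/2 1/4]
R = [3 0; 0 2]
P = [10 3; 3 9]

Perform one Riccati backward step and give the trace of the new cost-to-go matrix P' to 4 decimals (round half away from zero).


BᵀP = [4.5000 13.5000; 1.0000 16.5000]
S = R + BᵀPB = [3 0; 0 2] + [20.2500 24.7500; 24.7500 32.5000] = [23.2500 24.7500; 24.7500 34.5000]
BᵀPA = [49.5000 -40.5000; 65.0000 -63.0000]
K = S⁻¹·BᵀPA = [0.5223 0.8546; 1.5094 -2.4392]
A−BK = [-0.2453 1.7804; 0.1978 -0.4036]
AᵀP(A−BK) = [6.0376 -9.7567; -9.7567 42.9436]
P' = Q + AᵀP(A−BK) = [8.0376 -9.2567; -9.2567 43.1936]
tr(P') = 51.2312

51.2312


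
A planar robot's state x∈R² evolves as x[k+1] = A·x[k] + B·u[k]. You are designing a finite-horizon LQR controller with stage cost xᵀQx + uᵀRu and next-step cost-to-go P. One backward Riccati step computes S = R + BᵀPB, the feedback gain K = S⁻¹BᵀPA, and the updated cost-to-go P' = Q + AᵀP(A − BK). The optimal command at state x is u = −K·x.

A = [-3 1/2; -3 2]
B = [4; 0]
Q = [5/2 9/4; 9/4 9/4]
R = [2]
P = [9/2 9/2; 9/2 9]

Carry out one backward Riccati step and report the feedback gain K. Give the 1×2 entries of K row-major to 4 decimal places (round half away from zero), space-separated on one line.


BᵀP = [18.0000 18.0000]
S = R + BᵀPB = [2] + [72.0000] = [74.0000]
BᵀPA = [-108.0000 45.0000]
K = S⁻¹·BᵀPA = [-1.4595 0.6081]
A−BK = [2.8378 -1.9324; -3.0000 2.0000]
AᵀP(A−BK) = [44.8784 -28.8243; -28.8243 18.7601]
P' = Q + AᵀP(A−BK) = [47.3784 -26.5743; -26.5743 21.0101]
tr(P') = 68.3885

-1.4595 0.6081


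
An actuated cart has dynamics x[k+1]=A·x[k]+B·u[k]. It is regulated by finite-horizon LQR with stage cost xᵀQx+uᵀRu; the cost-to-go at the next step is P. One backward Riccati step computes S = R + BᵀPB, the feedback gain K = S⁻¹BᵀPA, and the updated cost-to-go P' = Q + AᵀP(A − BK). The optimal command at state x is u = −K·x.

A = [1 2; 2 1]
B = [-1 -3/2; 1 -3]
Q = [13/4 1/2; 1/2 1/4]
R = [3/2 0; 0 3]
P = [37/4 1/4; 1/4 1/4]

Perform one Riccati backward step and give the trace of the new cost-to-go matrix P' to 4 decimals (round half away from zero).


BᵀP = [-9.0000 0.0000; -14.6250 -1.1250]
S = R + BᵀPB = [3/2 0; 0 3] + [9.0000 13.5000; 13.5000 25.3125] = [10.5000 13.5000; 13.5000 28.3125]
BᵀPA = [-9.0000 -18.0000; -16.8750 -30.3750]
K = S⁻¹·BᵀPA = [-0.2347 -0.8655; -0.4841 -0.6601]
A−BK = [0.0391 0.1443; 0.7824 -0.1149]
AᵀP(A−BK) = [0.9682 1.3203; 1.3203 2.6186]
P' = Q + AᵀP(A−BK) = [4.2182 1.8203; 1.8203 2.8686]
tr(P') = 7.0868

7.0868


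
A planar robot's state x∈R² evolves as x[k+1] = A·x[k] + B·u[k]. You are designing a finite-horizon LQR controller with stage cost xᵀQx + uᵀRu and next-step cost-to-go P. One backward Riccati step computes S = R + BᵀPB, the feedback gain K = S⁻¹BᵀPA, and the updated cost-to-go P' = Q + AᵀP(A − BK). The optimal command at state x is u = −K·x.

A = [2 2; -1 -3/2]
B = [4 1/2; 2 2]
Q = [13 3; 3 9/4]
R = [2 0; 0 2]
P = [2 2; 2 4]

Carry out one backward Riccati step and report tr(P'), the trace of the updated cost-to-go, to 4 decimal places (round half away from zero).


19.4657

BᵀP = [12.0000 16.0000; 5.0000 9.0000]
S = R + BᵀPB = [2 0; 0 2] + [80.0000 38.0000; 38.0000 20.5000] = [82.0000 38.0000; 38.0000 22.5000]
BᵀPA = [8.0000 0.0000; 1.0000 -3.5000]
K = S⁻¹·BᵀPA = [0.3541 0.3317; -0.5536 -0.7157]
A−BK = [0.8603 1.0312; -0.6010 -0.7319]
AᵀP(A−BK) = [1.7207 2.0623; 2.0623 2.4950]
P' = Q + AᵀP(A−BK) = [14.7207 5.0623; 5.0623 4.7450]
tr(P') = 19.4657


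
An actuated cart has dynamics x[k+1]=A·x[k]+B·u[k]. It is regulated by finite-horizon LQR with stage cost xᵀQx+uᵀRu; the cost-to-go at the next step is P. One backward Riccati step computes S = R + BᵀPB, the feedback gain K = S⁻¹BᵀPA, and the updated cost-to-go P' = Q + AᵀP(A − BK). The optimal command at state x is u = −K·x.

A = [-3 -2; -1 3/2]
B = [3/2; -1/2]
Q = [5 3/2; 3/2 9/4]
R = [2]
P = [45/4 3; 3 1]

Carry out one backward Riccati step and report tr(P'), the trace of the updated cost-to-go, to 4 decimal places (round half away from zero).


21.2453

BᵀP = [15.3750 4.0000]
S = R + BᵀPB = [2] + [21.0625] = [23.0625]
BᵀPA = [-50.1250 -24.7500]
K = S⁻¹·BᵀPA = [-2.1734 -1.0732]
A−BK = [0.2602 -0.3902; -2.0867 0.9634]
AᵀP(A−BK) = [11.3062 4.7073; 4.7073 2.6890]
P' = Q + AᵀP(A−BK) = [16.3062 6.2073; 6.2073 4.9390]
tr(P') = 21.2453


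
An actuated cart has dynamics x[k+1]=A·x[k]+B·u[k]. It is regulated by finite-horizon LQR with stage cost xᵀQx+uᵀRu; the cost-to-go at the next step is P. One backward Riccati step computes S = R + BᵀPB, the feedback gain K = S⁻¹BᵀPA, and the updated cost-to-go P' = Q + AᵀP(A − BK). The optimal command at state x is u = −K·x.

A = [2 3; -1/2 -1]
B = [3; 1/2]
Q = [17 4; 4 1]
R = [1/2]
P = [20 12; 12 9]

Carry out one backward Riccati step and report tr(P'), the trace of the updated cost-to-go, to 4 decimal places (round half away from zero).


22.7617

BᵀP = [66.0000 40.5000]
S = R + BᵀPB = [1/2] + [218.2500] = [218.7500]
BᵀPA = [111.7500 157.5000]
K = S⁻¹·BᵀPA = [0.5109 0.7200]
A−BK = [0.4674 0.8400; -0.7554 -1.3600]
AᵀP(A−BK) = [1.1617 2.0400; 2.0400 3.6000]
P' = Q + AᵀP(A−BK) = [18.1617 6.0400; 6.0400 4.6000]
tr(P') = 22.7617


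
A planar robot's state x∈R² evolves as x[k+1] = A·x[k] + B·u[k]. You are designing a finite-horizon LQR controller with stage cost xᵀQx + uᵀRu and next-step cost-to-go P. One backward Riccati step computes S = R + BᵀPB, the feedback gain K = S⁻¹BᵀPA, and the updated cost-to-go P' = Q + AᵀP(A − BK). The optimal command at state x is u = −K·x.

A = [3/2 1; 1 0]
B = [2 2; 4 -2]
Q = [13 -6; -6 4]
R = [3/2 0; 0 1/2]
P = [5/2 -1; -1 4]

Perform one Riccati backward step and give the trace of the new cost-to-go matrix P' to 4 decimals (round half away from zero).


17.3939

BᵀP = [1.0000 14.0000; 7.0000 -10.0000]
S = R + BᵀPB = [3/2 0; 0 1/2] + [58.0000 -26.0000; -26.0000 34.0000] = [59.5000 -26.0000; -26.0000 34.5000]
BᵀPA = [15.5000 1.0000; 0.5000 7.0000]
K = S⁻¹·BᵀPA = [0.3979 0.1573; 0.3143 0.3214]
A−BK = [0.0756 0.0427; 0.0372 0.0138]
AᵀP(A−BK) = [0.3010 0.1519; 0.1519 0.0929]
P' = Q + AᵀP(A−BK) = [13.3010 -5.8481; -5.8481 4.0929]
tr(P') = 17.3939


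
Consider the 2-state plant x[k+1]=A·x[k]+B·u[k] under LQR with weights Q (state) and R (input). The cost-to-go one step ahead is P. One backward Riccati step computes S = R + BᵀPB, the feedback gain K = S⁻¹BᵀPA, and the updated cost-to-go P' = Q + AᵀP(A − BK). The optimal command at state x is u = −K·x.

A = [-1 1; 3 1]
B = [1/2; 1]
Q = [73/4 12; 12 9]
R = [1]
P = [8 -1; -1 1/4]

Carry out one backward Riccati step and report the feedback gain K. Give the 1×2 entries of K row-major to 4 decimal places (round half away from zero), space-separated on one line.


BᵀP = [3.0000 -0.2500]
S = R + BᵀPB = [1] + [1.2500] = [2.2500]
BᵀPA = [-3.7500 2.7500]
K = S⁻¹·BᵀPA = [-1.6667 1.2222]
A−BK = [-0.1667 0.3889; 4.6667 -0.2222]
AᵀP(A−BK) = [10.0000 -4.6667; -4.6667 2.8889]
P' = Q + AᵀP(A−BK) = [28.2500 7.3333; 7.3333 11.8889]
tr(P') = 40.1389

-1.6667 1.2222


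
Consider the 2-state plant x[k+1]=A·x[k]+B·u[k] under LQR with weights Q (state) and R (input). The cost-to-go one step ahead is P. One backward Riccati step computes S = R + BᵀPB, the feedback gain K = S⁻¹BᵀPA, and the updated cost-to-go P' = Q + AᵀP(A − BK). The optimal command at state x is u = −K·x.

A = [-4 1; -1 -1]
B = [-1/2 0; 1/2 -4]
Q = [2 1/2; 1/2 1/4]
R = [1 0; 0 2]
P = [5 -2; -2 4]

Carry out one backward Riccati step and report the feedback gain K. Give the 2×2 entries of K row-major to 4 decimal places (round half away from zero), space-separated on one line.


BᵀP = [-3.5000 3.0000; 8.0000 -16.0000]
S = R + BᵀPB = [1 0; 0 2] + [3.2500 -12.0000; -12.0000 64.0000] = [4.2500 -12.0000; -12.0000 66.0000]
BᵀPA = [11.0000 -6.5000; -16.0000 24.0000]
K = S⁻¹·BᵀPA = [3.9121 -1.0330; 0.4689 0.1758]
A−BK = [-2.0440 0.4835; -1.0806 0.2198]
AᵀP(A−BK) = [32.4689 -7.8242; -7.8242 2.0659]
P' = Q + AᵀP(A−BK) = [34.4689 -7.3242; -7.3242 2.3159]
tr(P') = 36.7848

3.9121 -1.0330 0.4689 0.1758


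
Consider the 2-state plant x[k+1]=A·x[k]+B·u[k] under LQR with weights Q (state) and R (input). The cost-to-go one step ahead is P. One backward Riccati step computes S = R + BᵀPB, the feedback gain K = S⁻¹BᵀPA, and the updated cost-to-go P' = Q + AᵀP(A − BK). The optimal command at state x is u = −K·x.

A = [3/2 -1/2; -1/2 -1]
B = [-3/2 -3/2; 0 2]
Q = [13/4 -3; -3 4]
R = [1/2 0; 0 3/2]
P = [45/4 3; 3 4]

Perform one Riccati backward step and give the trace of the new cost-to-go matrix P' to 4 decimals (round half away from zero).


8.2629

BᵀP = [-16.8750 -4.5000; -10.8750 3.5000]
S = R + BᵀPB = [1/2 0; 0 3/2] + [25.3125 16.3125; 16.3125 23.3125] = [25.8125 16.3125; 16.3125 24.8125]
BᵀPA = [-23.0625 12.9375; -18.0625 1.9375]
K = S⁻¹·BᵀPA = [-0.7415 0.7730; -0.2405 -0.4301]
A−BK = [0.0270 0.0144; -0.0190 -0.1397]
AᵀP(A−BK) = [0.3682 -0.1286; -0.1286 0.6447]
P' = Q + AᵀP(A−BK) = [3.6182 -3.1286; -3.1286 4.6447]
tr(P') = 8.2629


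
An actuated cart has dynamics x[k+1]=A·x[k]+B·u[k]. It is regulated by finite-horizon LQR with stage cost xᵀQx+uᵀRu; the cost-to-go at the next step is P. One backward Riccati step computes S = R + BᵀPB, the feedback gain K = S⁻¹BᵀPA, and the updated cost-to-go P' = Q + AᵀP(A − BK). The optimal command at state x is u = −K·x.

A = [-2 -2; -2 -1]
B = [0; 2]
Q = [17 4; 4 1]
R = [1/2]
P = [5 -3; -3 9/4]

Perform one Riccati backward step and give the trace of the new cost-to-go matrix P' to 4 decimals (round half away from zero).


BᵀP = [-6.0000 4.5000]
S = R + BᵀPB = [1/2] + [9.0000] = [9.5000]
BᵀPA = [3.0000 7.5000]
K = S⁻¹·BᵀPA = [0.3158 0.7895]
A−BK = [-2.0000 -2.0000; -2.6316 -2.5789]
AᵀP(A−BK) = [4.0526 4.1316; 4.1316 4.3289]
P' = Q + AᵀP(A−BK) = [21.0526 8.1316; 8.1316 5.3289]
tr(P') = 26.3816

26.3816


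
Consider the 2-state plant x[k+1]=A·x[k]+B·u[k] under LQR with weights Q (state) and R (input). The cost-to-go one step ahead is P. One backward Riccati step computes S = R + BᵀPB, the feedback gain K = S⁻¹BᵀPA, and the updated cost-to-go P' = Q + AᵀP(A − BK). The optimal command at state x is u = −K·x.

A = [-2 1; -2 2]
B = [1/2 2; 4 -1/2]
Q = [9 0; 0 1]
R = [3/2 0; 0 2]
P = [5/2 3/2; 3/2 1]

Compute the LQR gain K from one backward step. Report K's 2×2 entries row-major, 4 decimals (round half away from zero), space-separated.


-0.7659 0.5619 -0.4556 0.2635

BᵀP = [7.2500 4.7500; 4.2500 2.5000]
S = R + BᵀPB = [3/2 0; 0 2] + [22.6250 12.1250; 12.1250 7.2500] = [24.1250 12.1250; 12.1250 9.2500]
BᵀPA = [-24.0000 16.7500; -13.5000 9.2500]
K = S⁻¹·BᵀPA = [-0.7659 0.5619; -0.4556 0.2635]
A−BK = [-0.7059 0.1921; 0.8356 -0.1157]
AᵀP(A−BK) = [1.4693 -0.9579; -0.9579 0.6513]
P' = Q + AᵀP(A−BK) = [10.4693 -0.9579; -0.9579 1.6513]
tr(P') = 12.1207


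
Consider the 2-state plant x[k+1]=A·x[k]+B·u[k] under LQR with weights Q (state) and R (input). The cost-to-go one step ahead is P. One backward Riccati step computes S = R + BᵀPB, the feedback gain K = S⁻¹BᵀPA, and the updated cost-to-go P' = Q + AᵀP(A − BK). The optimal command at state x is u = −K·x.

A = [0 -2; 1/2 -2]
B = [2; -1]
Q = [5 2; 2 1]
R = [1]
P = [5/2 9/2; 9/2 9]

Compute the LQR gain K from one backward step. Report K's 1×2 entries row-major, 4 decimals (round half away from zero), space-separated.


0.0000 -0.5000

BᵀP = [0.5000 0.0000]
S = R + BᵀPB = [1] + [1.0000] = [2.0000]
BᵀPA = [0.0000 -1.0000]
K = S⁻¹·BᵀPA = [0.0000 -0.5000]
A−BK = [0.0000 -1.0000; 0.5000 -2.5000]
AᵀP(A−BK) = [2.2500 -13.5000; -13.5000 81.5000]
P' = Q + AᵀP(A−BK) = [7.2500 -11.5000; -11.5000 82.5000]
tr(P') = 89.7500


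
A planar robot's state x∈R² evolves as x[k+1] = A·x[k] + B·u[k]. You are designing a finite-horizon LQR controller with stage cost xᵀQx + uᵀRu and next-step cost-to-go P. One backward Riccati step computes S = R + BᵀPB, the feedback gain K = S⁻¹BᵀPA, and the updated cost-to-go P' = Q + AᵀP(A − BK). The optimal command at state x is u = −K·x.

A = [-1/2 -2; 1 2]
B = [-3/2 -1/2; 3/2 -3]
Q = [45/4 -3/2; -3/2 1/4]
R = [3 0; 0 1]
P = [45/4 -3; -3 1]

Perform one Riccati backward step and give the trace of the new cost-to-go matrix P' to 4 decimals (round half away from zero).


BᵀP = [-21.3750 6.0000; 3.3750 -1.5000]
S = R + BᵀPB = [3 0; 0 1] + [41.0625 -7.3125; -7.3125 2.8125] = [44.0625 -7.3125; -7.3125 3.8125]
BᵀPA = [16.6875 54.7500; -3.1875 -9.7500]
K = S⁻¹·BᵀPA = [0.3520 1.2002; -0.1609 -0.2554]
A−BK = [-0.0524 -0.3275; -0.0106 -0.5665]
AᵀP(A−BK) = [0.4253 1.4081; 1.4081 4.8007]
P' = Q + AᵀP(A−BK) = [11.6753 -0.0919; -0.0919 5.0507]
tr(P') = 16.7260

16.7260


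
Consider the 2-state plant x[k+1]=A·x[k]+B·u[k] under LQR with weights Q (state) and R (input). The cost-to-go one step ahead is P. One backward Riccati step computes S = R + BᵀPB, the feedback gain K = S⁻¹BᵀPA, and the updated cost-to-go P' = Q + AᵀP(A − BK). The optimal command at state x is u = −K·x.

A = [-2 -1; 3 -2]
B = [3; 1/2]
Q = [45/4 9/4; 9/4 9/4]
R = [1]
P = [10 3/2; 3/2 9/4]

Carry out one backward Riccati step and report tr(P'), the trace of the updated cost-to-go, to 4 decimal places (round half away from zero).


BᵀP = [30.7500 5.6250]
S = R + BᵀPB = [1] + [95.0625] = [96.0625]
BᵀPA = [-44.6250 -42.0000]
K = S⁻¹·BᵀPA = [-0.4645 -0.4372]
A−BK = [-0.6064 0.3116; 3.2323 -1.7814]
AᵀP(A−BK) = [21.5198 -11.5107; -11.5107 6.6370]
P' = Q + AᵀP(A−BK) = [32.7698 -9.2607; -9.2607 8.8870]
tr(P') = 41.6568

41.6568


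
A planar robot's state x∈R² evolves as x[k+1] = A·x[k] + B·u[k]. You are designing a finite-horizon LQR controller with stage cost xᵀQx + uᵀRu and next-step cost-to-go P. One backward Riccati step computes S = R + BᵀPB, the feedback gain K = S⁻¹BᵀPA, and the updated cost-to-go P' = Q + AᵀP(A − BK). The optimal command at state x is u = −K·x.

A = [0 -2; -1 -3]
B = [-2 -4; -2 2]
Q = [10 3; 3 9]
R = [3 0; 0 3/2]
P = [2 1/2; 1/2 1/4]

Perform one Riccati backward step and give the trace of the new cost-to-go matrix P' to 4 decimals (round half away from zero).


21.0833

BᵀP = [-5.0000 -1.5000; -7.0000 -1.5000]
S = R + BᵀPB = [3 0; 0 3/2] + [13.0000 17.0000; 17.0000 25.0000] = [16.0000 17.0000; 17.0000 26.5000]
BᵀPA = [1.5000 14.5000; 1.5000 18.5000]
K = S⁻¹·BᵀPA = [0.1056 0.5167; -0.0111 0.3667]
A−BK = [0.1667 0.5000; -0.7667 -2.7000]
AᵀP(A−BK) = [0.1083 0.4250; 0.4250 1.9750]
P' = Q + AᵀP(A−BK) = [10.1083 3.4250; 3.4250 10.9750]
tr(P') = 21.0833


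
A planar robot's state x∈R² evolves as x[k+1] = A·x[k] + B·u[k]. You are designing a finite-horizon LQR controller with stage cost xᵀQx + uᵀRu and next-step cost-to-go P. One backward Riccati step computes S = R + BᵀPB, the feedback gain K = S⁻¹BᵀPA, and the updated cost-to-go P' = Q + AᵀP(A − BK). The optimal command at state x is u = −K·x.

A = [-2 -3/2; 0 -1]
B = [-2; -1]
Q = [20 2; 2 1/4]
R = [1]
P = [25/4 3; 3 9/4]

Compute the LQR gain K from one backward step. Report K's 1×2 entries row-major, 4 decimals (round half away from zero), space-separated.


BᵀP = [-15.5000 -8.2500]
S = R + BᵀPB = [1] + [39.2500] = [40.2500]
BᵀPA = [31.0000 31.5000]
K = S⁻¹·BᵀPA = [0.7702 0.7826]
A−BK = [-0.4596 0.0652; 0.7702 -0.2174]
AᵀP(A−BK) = [1.1242 0.4891; 0.4891 0.6603]
P' = Q + AᵀP(A−BK) = [21.1242 2.4891; 2.4891 0.9103]
tr(P') = 22.0345

0.7702 0.7826


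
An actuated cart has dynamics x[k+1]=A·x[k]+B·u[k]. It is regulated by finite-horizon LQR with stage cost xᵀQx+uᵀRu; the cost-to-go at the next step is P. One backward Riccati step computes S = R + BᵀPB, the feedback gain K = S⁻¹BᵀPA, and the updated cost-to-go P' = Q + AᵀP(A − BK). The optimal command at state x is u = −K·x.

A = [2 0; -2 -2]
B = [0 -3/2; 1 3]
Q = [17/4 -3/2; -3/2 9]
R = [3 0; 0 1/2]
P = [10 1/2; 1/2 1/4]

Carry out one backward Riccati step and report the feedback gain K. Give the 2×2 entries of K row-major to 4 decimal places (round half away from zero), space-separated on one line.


0.1538 -0.1538 -1.3012 0.0000

BᵀP = [0.5000 0.2500; -13.5000 0.0000]
S = R + BᵀPB = [3 0; 0 1/2] + [0.2500 0.0000; 0.0000 20.2500] = [3.2500 0.0000; 0.0000 20.7500]
BᵀPA = [0.5000 -0.5000; -27.0000 0.0000]
K = S⁻¹·BᵀPA = [0.1538 -0.1538; -1.3012 0.0000]
A−BK = [0.0482 0.0000; 1.7498 -1.8462]
AᵀP(A−BK) = [1.7905 -0.9231; -0.9231 0.9231]
P' = Q + AᵀP(A−BK) = [6.0405 -2.4231; -2.4231 9.9231]
tr(P') = 15.9636


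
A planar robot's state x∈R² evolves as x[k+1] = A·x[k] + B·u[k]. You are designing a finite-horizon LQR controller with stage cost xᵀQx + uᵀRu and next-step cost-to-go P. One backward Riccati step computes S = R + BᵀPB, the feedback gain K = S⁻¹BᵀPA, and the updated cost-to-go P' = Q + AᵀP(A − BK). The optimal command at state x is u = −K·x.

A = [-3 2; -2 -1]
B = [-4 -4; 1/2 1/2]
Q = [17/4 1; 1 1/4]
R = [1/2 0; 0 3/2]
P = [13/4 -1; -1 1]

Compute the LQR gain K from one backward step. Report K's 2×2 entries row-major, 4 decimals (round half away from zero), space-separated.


BᵀP = [-13.5000 4.5000; -13.5000 4.5000]
S = R + BᵀPB = [1/2 0; 0 3/2] + [56.2500 56.2500; 56.2500 56.2500] = [56.7500 56.2500; 56.2500 57.7500]
BᵀPA = [31.5000 -31.5000; 31.5000 -31.5000]
K = S⁻¹·BᵀPA = [0.4172 -0.4172; 0.1391 -0.1391]
A−BK = [-0.7748 -0.2252; -2.2781 -0.7219]
AᵀP(A−BK) = [3.7268 1.0232; 1.0232 0.4768]
P' = Q + AᵀP(A−BK) = [7.9768 2.0232; 2.0232 0.7268]
tr(P') = 8.7036

0.4172 -0.4172 0.1391 -0.1391


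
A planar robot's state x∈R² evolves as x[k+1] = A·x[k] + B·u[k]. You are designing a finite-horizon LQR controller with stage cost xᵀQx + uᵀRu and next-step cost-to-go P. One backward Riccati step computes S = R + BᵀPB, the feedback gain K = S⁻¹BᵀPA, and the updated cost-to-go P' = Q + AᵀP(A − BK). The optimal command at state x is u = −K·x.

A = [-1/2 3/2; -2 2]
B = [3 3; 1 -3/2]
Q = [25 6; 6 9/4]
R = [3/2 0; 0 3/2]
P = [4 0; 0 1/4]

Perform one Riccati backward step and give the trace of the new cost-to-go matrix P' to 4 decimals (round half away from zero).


BᵀP = [12.0000 0.2500; 12.0000 -0.3750]
S = R + BᵀPB = [3/2 0; 0 3/2] + [36.2500 35.6250; 35.6250 36.5625] = [37.7500 35.6250; 35.6250 38.0625]
BᵀPA = [-6.5000 18.5000; -5.2500 17.2500]
K = S⁻¹·BᵀPA = [-0.3600 0.5344; 0.1990 -0.0470]
A−BK = [-0.0170 0.0377; -1.3415 1.3952]
AᵀP(A−BK) = [0.7049 -0.7731; -0.7731 0.9240]
P' = Q + AᵀP(A−BK) = [25.7049 5.2269; 5.2269 3.1740]
tr(P') = 28.8788

28.8788


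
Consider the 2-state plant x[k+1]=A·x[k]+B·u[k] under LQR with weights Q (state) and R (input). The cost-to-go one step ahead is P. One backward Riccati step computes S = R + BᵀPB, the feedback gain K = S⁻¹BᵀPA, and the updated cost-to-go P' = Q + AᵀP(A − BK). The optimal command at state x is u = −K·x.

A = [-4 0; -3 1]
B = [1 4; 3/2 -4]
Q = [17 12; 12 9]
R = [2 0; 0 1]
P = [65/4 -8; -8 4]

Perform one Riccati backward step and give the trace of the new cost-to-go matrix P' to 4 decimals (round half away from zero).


27.4455

BᵀP = [4.2500 -2.0000; 97.0000 -48.0000]
S = R + BᵀPB = [2 0; 0 1] + [1.2500 25.0000; 25.0000 580.0000] = [3.2500 25.0000; 25.0000 581.0000]
BᵀPA = [-11.0000 -2.0000; -244.0000 -48.0000]
K = S⁻¹·BᵀPA = [-0.2304 0.0301; -0.4101 -0.0839]
A−BK = [-2.1294 0.3056; -4.2947 0.6192]
AᵀP(A−BK) = [1.4130 -0.1433; -0.1433 0.0325]
P' = Q + AᵀP(A−BK) = [18.4130 11.8567; 11.8567 9.0325]
tr(P') = 27.4455


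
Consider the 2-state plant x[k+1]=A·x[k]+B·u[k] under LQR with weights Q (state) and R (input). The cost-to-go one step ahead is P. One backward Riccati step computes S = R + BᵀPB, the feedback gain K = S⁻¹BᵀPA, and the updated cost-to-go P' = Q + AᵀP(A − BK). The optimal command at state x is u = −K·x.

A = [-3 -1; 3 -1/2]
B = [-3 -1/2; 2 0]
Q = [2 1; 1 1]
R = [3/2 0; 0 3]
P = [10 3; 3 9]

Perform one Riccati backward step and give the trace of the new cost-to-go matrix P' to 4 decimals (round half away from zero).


BᵀP = [-24.0000 9.0000; -5.0000 -1.5000]
S = R + BᵀPB = [3/2 0; 0 3] + [90.0000 12.0000; 12.0000 2.5000] = [91.5000 12.0000; 12.0000 5.5000]
BᵀPA = [99.0000 19.5000; 10.5000 5.7500]
K = S⁻¹·BᵀPA = [1.1649 0.1065; -0.6326 0.8132]
A−BK = [0.1785 -0.2740; 0.6701 -0.7129]
AᵀP(A−BK) = [8.3142 -7.0788; -7.0788 8.4982]
P' = Q + AᵀP(A−BK) = [10.3142 -6.0788; -6.0788 9.4982]
tr(P') = 19.8124

19.8124


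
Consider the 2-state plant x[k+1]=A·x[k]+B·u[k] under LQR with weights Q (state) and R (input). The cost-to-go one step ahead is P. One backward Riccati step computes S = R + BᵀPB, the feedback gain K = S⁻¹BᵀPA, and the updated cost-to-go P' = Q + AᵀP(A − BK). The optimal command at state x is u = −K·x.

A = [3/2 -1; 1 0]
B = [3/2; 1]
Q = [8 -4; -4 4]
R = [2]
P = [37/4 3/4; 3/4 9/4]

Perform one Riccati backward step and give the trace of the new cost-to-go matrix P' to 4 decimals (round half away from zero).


15.2723

BᵀP = [14.6250 3.3750]
S = R + BᵀPB = [2] + [25.3125] = [27.3125]
BᵀPA = [25.3125 -14.6250]
K = S⁻¹·BᵀPA = [0.9268 -0.5355]
A−BK = [0.1098 -0.1968; 0.0732 0.5355]
AᵀP(A−BK) = [1.8535 -1.0709; -1.0709 1.4188]
P' = Q + AᵀP(A−BK) = [9.8535 -5.0709; -5.0709 5.4188]
tr(P') = 15.2723


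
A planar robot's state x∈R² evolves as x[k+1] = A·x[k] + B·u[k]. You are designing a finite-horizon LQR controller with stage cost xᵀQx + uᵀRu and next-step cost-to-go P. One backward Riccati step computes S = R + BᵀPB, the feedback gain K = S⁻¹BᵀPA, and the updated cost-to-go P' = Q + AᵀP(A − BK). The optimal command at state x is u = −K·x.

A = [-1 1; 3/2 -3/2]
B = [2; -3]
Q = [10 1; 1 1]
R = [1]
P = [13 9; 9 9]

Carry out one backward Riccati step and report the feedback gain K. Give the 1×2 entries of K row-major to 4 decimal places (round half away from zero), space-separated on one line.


-0.4808 0.4808

BᵀP = [-1.0000 -9.0000]
S = R + BᵀPB = [1] + [25.0000] = [26.0000]
BᵀPA = [-12.5000 12.5000]
K = S⁻¹·BᵀPA = [-0.4808 0.4808]
A−BK = [-0.0385 0.0385; 0.0577 -0.0577]
AᵀP(A−BK) = [0.2404 -0.2404; -0.2404 0.2404]
P' = Q + AᵀP(A−BK) = [10.2404 0.7596; 0.7596 1.2404]
tr(P') = 11.4808


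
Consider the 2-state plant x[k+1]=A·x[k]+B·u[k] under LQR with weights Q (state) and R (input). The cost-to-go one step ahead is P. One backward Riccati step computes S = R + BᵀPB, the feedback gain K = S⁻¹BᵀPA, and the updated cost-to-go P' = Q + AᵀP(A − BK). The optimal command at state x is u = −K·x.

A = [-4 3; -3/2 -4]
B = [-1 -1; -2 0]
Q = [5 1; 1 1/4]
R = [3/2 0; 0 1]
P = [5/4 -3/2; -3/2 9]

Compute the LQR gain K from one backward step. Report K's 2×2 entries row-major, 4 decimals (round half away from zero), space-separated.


BᵀP = [1.7500 -16.5000; -1.2500 1.5000]
S = R + BᵀPB = [3/2 0; 0 1] + [31.2500 -1.7500; -1.7500 1.2500] = [32.7500 -1.7500; -1.7500 2.2500]
BᵀPA = [17.7500 71.2500; 2.7500 -9.7500]
K = S⁻¹·BᵀPA = [0.6336 2.0283; 1.7150 -2.7558]
A−BK = [-1.6513 2.2726; -0.2327 0.0566]
AᵀP(A−BK) = [6.2867 -6.6743; -6.6743 19.8637]
P' = Q + AᵀP(A−BK) = [11.2867 -5.6743; -5.6743 20.1137]
tr(P') = 31.4004

0.6336 2.0283 1.7150 -2.7558


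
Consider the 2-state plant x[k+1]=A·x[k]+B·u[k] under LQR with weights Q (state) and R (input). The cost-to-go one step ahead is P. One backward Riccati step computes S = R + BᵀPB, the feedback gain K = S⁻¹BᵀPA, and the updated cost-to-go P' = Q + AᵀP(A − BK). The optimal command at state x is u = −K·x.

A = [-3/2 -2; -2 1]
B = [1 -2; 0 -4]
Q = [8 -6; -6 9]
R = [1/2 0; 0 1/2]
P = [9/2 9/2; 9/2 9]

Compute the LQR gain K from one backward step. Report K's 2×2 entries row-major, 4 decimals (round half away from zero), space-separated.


BᵀP = [4.5000 4.5000; -27.0000 -45.0000]
S = R + BᵀPB = [1/2 0; 0 1/2] + [4.5000 -27.0000; -27.0000 234.0000] = [5.0000 -27.0000; -27.0000 234.5000]
BᵀPA = [-15.7500 -4.5000; 130.5000 9.0000]
K = S⁻¹·BᵀPA = [-0.3830 -1.8315; 0.5124 -0.1725]
A−BK = [-0.0922 -0.5135; 0.0496 0.3100]
AᵀP(A−BK) = [0.2239 0.4147; 0.4147 2.3109]
P' = Q + AᵀP(A−BK) = [8.2239 -5.5853; -5.5853 11.3109]
tr(P') = 19.5347

-0.3830 -1.8315 0.5124 -0.1725


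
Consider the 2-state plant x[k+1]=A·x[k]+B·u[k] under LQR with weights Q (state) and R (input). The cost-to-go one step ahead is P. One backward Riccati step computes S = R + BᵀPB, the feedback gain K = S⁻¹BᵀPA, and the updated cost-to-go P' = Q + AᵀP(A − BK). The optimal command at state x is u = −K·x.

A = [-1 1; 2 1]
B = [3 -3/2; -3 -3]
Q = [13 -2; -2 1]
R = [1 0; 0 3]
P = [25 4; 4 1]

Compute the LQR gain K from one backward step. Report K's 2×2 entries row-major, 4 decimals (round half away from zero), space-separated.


-0.3874 0.1785 -0.1493 -0.3531

BᵀP = [63.0000 9.0000; -49.5000 -9.0000]
S = R + BᵀPB = [1 0; 0 3] + [162.0000 -121.5000; -121.5000 101.2500] = [163.0000 -121.5000; -121.5000 104.2500]
BᵀPA = [-45.0000 72.0000; 31.5000 -58.5000]
K = S⁻¹·BᵀPA = [-0.3874 0.1785; -0.1493 -0.3531]
A−BK = [-0.0619 -0.0652; 0.3900 0.4765]
AᵀP(A−BK) = [0.2717 0.1560; 0.1560 0.4906]
P' = Q + AᵀP(A−BK) = [13.2717 -1.8440; -1.8440 1.4906]
tr(P') = 14.7623
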